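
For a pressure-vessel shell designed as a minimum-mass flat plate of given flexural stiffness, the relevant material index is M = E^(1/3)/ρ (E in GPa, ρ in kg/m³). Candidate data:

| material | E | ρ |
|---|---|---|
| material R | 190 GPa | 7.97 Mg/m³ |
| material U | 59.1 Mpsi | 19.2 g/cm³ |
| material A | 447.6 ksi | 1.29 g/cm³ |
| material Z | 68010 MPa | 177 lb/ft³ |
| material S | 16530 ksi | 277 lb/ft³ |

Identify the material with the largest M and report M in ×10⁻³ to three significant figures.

material Z, M = 1.44×10⁻³

After converting to SI:
  material R: E = 190.0 GPa, ρ = 7970 kg/m³
  material U: E = 407.5 GPa, ρ = 19200 kg/m³
  material A: E = 3.086 GPa, ρ = 1290 kg/m³
  material Z: E = 68.01 GPa, ρ = 2835 kg/m³
  material S: E = 114.0 GPa, ρ = 4437 kg/m³
  material Z: M = 1.44×10⁻³
  material A: M = 1.13×10⁻³
  material S: M = 1.09×10⁻³
  material R: M = 0.721×10⁻³
  material U: M = 0.386×10⁻³
Material Z has the largest M.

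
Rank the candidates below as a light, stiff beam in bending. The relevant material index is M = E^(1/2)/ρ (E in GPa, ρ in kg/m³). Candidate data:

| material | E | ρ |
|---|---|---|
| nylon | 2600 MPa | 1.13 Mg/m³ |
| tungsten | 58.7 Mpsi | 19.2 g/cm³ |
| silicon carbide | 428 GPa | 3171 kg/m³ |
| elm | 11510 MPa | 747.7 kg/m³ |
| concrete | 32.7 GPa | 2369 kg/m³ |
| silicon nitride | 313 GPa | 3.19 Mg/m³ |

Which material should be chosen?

silicon carbide

In SI units:
  nylon: E = 2.600 GPa, ρ = 1130 kg/m³
  tungsten: E = 404.7 GPa, ρ = 19200 kg/m³
  silicon carbide: E = 428.0 GPa, ρ = 3171 kg/m³
  elm: E = 11.51 GPa, ρ = 747.7 kg/m³
  concrete: E = 32.70 GPa, ρ = 2369 kg/m³
  silicon nitride: E = 313.0 GPa, ρ = 3190 kg/m³
  silicon carbide: M = 6.52×10⁻³
  silicon nitride: M = 5.55×10⁻³
  elm: M = 4.54×10⁻³
  concrete: M = 2.41×10⁻³
  nylon: M = 1.43×10⁻³
  tungsten: M = 1.05×10⁻³
The maximum is for silicon carbide.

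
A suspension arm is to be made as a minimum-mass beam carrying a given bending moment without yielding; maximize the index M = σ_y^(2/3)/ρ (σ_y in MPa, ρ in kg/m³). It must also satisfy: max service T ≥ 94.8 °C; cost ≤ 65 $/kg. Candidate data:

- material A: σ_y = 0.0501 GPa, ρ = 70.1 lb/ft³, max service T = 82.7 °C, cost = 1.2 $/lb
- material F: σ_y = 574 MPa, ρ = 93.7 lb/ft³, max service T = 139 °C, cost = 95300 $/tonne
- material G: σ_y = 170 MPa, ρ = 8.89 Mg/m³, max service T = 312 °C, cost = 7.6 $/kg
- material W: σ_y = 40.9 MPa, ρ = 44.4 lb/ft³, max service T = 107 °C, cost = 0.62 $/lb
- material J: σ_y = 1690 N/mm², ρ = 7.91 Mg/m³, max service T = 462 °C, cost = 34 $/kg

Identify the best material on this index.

material J

Screen on constraints: max service T ≥ 94.8 °C; cost ≤ 65 $/kg. Survivors: material G, material W, material J.
Normalizing units and computing the index:
  material G: σ_y = 170.0 MPa, ρ = 8890 kg/m³
  material W: σ_y = 40.90 MPa, ρ = 711.2 kg/m³
  material J: σ_y = 1690 MPa, ρ = 7910 kg/m³
  material J: M = 17.9×10⁻³
  material W: M = 16.7×10⁻³
  material G: M = 3.45×10⁻³
Material J has the largest M.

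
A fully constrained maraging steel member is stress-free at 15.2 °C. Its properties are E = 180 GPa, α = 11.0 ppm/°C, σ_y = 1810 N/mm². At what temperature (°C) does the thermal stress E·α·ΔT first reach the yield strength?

929 °C

σ_y = 1810 N/mm² = 1810 MPa.
E·α·ΔT = 1810 MPa ⇒ ΔT = 1810 / (180.0×10³ × 11.0×10⁻⁶) = 914.1 K.
T = 15.2 + 914.1 = 929.3 °C.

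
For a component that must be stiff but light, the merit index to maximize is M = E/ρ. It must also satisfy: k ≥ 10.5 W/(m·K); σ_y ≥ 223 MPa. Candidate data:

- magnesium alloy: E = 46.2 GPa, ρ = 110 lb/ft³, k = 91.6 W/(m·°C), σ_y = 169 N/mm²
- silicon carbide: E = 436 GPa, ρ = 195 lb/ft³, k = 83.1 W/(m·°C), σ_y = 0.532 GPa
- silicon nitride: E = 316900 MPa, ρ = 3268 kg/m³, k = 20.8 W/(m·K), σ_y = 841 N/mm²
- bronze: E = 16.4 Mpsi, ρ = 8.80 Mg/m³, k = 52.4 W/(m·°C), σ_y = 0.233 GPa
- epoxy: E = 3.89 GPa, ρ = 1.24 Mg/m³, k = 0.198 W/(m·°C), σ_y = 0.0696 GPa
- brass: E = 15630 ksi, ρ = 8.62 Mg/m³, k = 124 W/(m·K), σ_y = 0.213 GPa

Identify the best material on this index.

Screen on constraints: k ≥ 10.5 W/(m·K); σ_y ≥ 223 MPa. Survivors: silicon carbide, silicon nitride, bronze.
In SI units:
  silicon carbide: E = 436.0 GPa, ρ = 3124 kg/m³
  silicon nitride: E = 316.9 GPa, ρ = 3268 kg/m³
  bronze: E = 113.1 GPa, ρ = 8800 kg/m³
  silicon carbide: M = 140 MN·m/kg
  silicon nitride: M = 97.0 MN·m/kg
  bronze: M = 12.8 MN·m/kg
Silicon carbide ranks first.

silicon carbide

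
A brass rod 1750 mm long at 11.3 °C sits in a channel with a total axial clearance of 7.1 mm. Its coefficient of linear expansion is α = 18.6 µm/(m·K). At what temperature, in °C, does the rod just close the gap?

α·L₀·ΔT = 7.1 mm ⇒ ΔT = 7.1 / (18.6×10⁻⁶ × 1750.0) = 218.1 K.
T = 11.3 + 218.1 = 229.4 °C.

229 °C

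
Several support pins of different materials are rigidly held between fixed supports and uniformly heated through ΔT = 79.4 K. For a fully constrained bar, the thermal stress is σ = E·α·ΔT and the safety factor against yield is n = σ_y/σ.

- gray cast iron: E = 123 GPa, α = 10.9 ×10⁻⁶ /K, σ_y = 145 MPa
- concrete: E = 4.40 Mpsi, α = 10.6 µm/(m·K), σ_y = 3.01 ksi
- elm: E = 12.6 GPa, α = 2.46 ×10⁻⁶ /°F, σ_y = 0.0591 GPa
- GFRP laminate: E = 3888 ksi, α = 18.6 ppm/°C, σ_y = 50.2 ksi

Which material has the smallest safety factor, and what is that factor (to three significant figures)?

With everything in SI (GPa, ×10⁻⁶/K, MPa):
  gray cast iron: E = 123.0, α = 10.9, σ_y = 145.0 → σ = 106 MPa, n = 1.36
  concrete: E = 30.34, α = 10.6, σ_y = 20.75 → σ = 25.5 MPa, n = 0.813
  elm: E = 12.60, α = 4.43, σ_y = 59.10 → σ = 4.43 MPa, n = 13.3
  GFRP laminate: E = 26.81, α = 18.6, σ_y = 346.1 → σ = 39.6 MPa, n = 8.74
Concrete has the lowest safety factor, n = 0.813.

concrete, n = 0.813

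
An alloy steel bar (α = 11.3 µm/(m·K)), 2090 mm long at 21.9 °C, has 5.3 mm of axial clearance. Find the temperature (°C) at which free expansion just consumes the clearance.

α·L₀·ΔT = 5.3 mm ⇒ ΔT = 5.3 / (11.3×10⁻⁶ × 2090.0) = 224.4 K.
T = 21.9 + 224.4 = 246.3 °C.

246 °C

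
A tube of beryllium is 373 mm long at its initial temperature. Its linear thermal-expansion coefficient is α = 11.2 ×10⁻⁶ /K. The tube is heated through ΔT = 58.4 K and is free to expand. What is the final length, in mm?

ΔL = α·L₀·ΔT = 11.2×10⁻⁶ × 373 mm × 58.40 K = 0.244 mm.
L = L₀ + ΔL = 373 + 0.244 = 373.24 mm.

373.24 mm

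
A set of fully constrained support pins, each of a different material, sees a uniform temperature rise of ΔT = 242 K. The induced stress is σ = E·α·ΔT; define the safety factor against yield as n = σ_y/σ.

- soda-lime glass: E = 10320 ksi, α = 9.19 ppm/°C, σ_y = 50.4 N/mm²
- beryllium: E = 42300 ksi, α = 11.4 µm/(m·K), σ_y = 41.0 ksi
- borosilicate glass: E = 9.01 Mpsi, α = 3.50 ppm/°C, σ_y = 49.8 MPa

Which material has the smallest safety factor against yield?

soda-lime glass

In consistent units (E in GPa, α in ×10⁻⁶/K, σ_y in MPa):
  soda-lime glass: E = 71.15, α = 9.19, σ_y = 50.40 → σ = 158 MPa, n = 0.318
  beryllium: E = 291.6, α = 11.4, σ_y = 282.7 → σ = 805 MPa, n = 0.351
  borosilicate glass: E = 62.12, α = 3.50, σ_y = 49.80 → σ = 52.6 MPa, n = 0.946
Smallest n: soda-lime glass with n = 0.318.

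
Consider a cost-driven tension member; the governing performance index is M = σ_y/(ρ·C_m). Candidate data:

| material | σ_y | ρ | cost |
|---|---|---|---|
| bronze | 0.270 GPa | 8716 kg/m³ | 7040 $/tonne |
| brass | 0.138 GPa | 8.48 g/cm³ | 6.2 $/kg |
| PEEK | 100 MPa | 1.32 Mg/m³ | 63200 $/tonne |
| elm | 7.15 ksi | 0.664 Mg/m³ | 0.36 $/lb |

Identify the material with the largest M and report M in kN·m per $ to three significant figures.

In SI units:
  bronze: σ_y = 270.0 MPa, ρ = 8716 kg/m³, cost = 7.040 $/kg
  brass: σ_y = 138.0 MPa, ρ = 8480 kg/m³, cost = 6.200 $/kg
  PEEK: σ_y = 100.0 MPa, ρ = 1320 kg/m³, cost = 63.20 $/kg
  elm: σ_y = 49.30 MPa, ρ = 664.0 kg/m³, cost = 0.7937 $/kg
  elm: M = 93.5 kN·m per $
  bronze: M = 4.40 kN·m per $
  brass: M = 2.62 kN·m per $
  PEEK: M = 1.20 kN·m per $
Elm ranks first.

elm, M = 93.5 kN·m per $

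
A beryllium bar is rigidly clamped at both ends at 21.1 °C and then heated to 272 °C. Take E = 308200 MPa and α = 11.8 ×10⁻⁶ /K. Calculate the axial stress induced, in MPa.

912 MPa

E = 308200 MPa = 308.2 GPa.
ΔT = 250.9 K. Constrained thermal stress σ = E·α·ΔT = 308.2×10³ MPa × 11.8×10⁻⁶ × 250.9 = 912 MPa (compressive).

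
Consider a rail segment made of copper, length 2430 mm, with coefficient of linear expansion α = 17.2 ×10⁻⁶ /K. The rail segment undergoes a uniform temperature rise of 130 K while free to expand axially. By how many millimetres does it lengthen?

ΔL = α·L₀·ΔT = 17.2×10⁻⁶ × 2430 mm × 130.0 K = 5.43 mm.

5.43 mm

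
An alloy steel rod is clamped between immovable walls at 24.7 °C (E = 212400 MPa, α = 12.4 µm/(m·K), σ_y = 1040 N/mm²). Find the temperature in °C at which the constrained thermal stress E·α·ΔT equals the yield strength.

420 °C

E = 212400 MPa = 212.4 GPa.
σ_y = 1040 N/mm² = 1040 MPa.
E·α·ΔT = 1040 MPa ⇒ ΔT = 1040 / (212.4×10³ × 12.4×10⁻⁶) = 394.9 K.
T = 24.7 + 394.9 = 419.6 °C.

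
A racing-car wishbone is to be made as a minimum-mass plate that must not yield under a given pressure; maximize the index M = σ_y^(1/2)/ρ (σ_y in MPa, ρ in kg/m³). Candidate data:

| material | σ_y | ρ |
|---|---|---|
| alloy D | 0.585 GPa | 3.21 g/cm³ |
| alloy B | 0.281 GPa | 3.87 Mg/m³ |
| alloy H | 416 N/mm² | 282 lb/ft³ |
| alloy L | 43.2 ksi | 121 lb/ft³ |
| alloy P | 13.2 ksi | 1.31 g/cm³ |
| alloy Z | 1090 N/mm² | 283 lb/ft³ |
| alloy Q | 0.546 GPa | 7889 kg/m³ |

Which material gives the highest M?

After converting to SI:
  alloy D: σ_y = 585.0 MPa, ρ = 3210 kg/m³
  alloy B: σ_y = 281.0 MPa, ρ = 3870 kg/m³
  alloy H: σ_y = 416.0 MPa, ρ = 4517 kg/m³
  alloy L: σ_y = 297.9 MPa, ρ = 1938 kg/m³
  alloy P: σ_y = 91.01 MPa, ρ = 1310 kg/m³
  alloy Z: σ_y = 1090 MPa, ρ = 4533 kg/m³
  alloy Q: σ_y = 546.0 MPa, ρ = 7889 kg/m³
  alloy L: M = 8.90×10⁻³
  alloy D: M = 7.53×10⁻³
  alloy Z: M = 7.28×10⁻³
  alloy P: M = 7.28×10⁻³
  alloy H: M = 4.52×10⁻³
  alloy B: M = 4.33×10⁻³
  alloy Q: M = 2.96×10⁻³
Highest index: alloy L.

alloy L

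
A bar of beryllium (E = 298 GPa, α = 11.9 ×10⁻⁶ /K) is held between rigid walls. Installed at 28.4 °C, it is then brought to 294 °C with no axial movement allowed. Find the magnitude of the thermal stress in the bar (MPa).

ΔT = 265.6 K. Constrained thermal stress σ = E·α·ΔT = 298.0×10³ MPa × 11.9×10⁻⁶ × 265.6 = 942 MPa (compressive).

942 MPa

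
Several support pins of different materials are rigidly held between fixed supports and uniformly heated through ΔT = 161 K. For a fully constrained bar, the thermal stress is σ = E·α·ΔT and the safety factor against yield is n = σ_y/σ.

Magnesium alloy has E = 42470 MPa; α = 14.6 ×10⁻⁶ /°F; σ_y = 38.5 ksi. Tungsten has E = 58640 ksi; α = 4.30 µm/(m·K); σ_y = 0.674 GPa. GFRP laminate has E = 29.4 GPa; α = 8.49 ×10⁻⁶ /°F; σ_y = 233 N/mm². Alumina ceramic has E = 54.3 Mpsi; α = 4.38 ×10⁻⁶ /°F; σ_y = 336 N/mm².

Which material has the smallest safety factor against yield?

alumina ceramic

Per material, after unit conversion:
  magnesium alloy: E = 42.47, α = 26.3, σ_y = 265.4 → σ = 180 MPa, n = 1.48
  tungsten: E = 404.3, α = 4.30, σ_y = 674.0 → σ = 280 MPa, n = 2.41
  GFRP laminate: E = 29.40, α = 15.3, σ_y = 233.0 → σ = 72.3 MPa, n = 3.22
  alumina ceramic: E = 374.4, α = 7.88, σ_y = 336.0 → σ = 475 MPa, n = 0.707
Smallest n: alumina ceramic with n = 0.707.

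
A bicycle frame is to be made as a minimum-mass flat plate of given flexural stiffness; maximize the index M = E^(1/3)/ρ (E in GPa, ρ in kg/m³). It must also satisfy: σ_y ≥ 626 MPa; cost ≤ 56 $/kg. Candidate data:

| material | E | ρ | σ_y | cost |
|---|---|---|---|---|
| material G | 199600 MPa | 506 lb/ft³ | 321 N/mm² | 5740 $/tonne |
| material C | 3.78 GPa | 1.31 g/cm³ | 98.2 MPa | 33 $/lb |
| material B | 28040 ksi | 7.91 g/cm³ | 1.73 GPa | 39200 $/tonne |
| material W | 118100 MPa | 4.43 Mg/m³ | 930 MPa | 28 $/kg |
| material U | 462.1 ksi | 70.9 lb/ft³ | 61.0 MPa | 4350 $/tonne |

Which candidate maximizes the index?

material W

Screen on constraints: σ_y ≥ 626 MPa; cost ≤ 56 $/kg. Survivors: material B, material W.
Normalizing units and computing the index:
  material B: E = 193.3 GPa, ρ = 7910 kg/m³
  material W: E = 118.1 GPa, ρ = 4430 kg/m³
  material W: M = 1.11×10⁻³
  material B: M = 0.731×10⁻³
Material W has the largest M.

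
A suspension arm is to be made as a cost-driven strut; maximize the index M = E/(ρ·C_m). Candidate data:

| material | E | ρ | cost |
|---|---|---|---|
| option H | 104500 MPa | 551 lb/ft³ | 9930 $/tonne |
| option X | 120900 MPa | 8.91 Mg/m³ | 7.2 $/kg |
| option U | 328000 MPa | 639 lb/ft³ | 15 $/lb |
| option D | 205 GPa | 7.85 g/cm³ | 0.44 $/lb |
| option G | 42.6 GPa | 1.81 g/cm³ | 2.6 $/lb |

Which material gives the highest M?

Convert each candidate to consistent units, then evaluate M:
  option H: E = 104.5 GPa, ρ = 8826 kg/m³, cost = 9.930 $/kg
  option X: E = 120.9 GPa, ρ = 8910 kg/m³, cost = 7.200 $/kg
  option U: E = 328.0 GPa, ρ = 10240 kg/m³, cost = 33.07 $/kg
  option D: E = 205.0 GPa, ρ = 7850 kg/m³, cost = 0.9700 $/kg
  option G: E = 42.60 GPa, ρ = 1810 kg/m³, cost = 5.732 $/kg
  option D: M = 26.9 MN·m per $
  option G: M = 4.11 MN·m per $
  option X: M = 1.88 MN·m per $
  option H: M = 1.19 MN·m per $
  option U: M = 0.969 MN·m per $
The maximum is for option D.

option D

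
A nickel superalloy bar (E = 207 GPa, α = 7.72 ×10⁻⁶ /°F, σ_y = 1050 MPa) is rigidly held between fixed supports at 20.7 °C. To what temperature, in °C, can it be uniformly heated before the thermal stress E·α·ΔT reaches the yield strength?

α = 7.72×10⁻⁶/°F × 9/5 = 13.9×10⁻⁶/K.
E·α·ΔT = 1050 MPa ⇒ ΔT = 1050 / (207.0×10³ × 13.9×10⁻⁶) = 365.0 K.
T = 20.7 + 365.0 = 385.7 °C.

386 °C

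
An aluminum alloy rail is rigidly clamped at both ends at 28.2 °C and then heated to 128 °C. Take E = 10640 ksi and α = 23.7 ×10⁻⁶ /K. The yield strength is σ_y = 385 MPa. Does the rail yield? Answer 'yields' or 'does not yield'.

does not yield

E = 10640 ksi = 73.36 GPa.
ΔT = 99.80 K. Constrained thermal stress σ = E·α·ΔT = 73.36×10³ MPa × 23.7×10⁻⁶ × 99.80 = 174 MPa (compressive).
Compare to σ_y = 385 MPa: σ < σ_y, so it does not yield.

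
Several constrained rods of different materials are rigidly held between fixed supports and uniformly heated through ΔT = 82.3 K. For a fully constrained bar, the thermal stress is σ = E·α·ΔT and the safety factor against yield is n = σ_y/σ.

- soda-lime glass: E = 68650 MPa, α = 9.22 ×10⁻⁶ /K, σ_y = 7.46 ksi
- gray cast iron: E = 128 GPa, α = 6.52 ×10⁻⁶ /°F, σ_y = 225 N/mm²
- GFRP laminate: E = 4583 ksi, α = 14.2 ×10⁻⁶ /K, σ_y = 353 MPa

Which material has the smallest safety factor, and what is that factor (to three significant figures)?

Per material, after unit conversion:
  soda-lime glass: E = 68.65, α = 9.22, σ_y = 51.43 → σ = 52.1 MPa, n = 0.987
  gray cast iron: E = 128.0, α = 11.7, σ_y = 225.0 → σ = 124 MPa, n = 1.82
  GFRP laminate: E = 31.60, α = 14.2, σ_y = 353.0 → σ = 36.9 MPa, n = 9.56
The minimum is soda-lime glass at n = 0.987.

soda-lime glass, n = 0.987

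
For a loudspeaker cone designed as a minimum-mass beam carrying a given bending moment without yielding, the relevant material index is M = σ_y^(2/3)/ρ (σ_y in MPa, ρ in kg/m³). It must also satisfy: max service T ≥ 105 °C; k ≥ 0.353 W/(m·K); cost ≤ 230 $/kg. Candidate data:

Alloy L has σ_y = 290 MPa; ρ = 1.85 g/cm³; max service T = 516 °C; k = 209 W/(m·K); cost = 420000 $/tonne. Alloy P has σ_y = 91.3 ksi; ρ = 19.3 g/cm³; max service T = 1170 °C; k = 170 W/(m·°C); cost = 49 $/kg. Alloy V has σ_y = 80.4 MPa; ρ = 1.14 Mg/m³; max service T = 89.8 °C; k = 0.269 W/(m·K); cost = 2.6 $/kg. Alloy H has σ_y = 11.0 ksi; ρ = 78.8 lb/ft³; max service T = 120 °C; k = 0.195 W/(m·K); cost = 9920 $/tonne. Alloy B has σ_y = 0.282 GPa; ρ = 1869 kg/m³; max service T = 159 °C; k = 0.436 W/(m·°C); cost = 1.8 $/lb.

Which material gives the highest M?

Screen on constraints: max service T ≥ 105 °C; k ≥ 0.353 W/(m·K); cost ≤ 230 $/kg. Survivors: alloy P, alloy B.
In SI units:
  alloy P: σ_y = 629.5 MPa, ρ = 19300 kg/m³
  alloy B: σ_y = 282.0 MPa, ρ = 1869 kg/m³
  alloy B: M = 23.0×10⁻³
  alloy P: M = 3.81×10⁻³
Highest index: alloy B.

alloy B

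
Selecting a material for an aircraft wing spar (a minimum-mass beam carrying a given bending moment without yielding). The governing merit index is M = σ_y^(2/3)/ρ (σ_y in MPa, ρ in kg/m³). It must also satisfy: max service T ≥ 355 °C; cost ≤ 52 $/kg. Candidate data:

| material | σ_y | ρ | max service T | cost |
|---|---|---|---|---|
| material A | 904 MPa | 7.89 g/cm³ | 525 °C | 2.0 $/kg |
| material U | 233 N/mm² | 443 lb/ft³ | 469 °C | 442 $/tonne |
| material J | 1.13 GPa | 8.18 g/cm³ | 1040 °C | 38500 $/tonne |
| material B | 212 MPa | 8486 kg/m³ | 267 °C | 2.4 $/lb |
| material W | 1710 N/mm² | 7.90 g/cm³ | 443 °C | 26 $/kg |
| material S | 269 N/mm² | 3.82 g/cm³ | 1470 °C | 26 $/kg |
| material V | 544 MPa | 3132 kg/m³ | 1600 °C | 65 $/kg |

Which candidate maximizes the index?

Screen on constraints: max service T ≥ 355 °C; cost ≤ 52 $/kg. Survivors: material A, material U, material J, material W, material S.
Putting every candidate on a common basis:
  material A: σ_y = 904.0 MPa, ρ = 7890 kg/m³
  material U: σ_y = 233.0 MPa, ρ = 7096 kg/m³
  material J: σ_y = 1130 MPa, ρ = 8180 kg/m³
  material W: σ_y = 1710 MPa, ρ = 7900 kg/m³
  material S: σ_y = 269.0 MPa, ρ = 3820 kg/m³
  material W: M = 18.1×10⁻³
  material J: M = 13.3×10⁻³
  material A: M = 11.8×10⁻³
  material S: M = 10.9×10⁻³
  material U: M = 5.34×10⁻³
Material W has the largest M.

material W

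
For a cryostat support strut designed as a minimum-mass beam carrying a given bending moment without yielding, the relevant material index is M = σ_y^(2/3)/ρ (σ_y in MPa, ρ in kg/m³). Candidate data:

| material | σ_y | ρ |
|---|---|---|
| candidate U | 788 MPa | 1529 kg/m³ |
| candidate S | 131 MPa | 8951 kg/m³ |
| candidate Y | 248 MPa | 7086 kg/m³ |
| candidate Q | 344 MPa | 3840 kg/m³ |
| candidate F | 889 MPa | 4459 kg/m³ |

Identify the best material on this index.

Evaluate M for each candidate:
  candidate U: M = 55.8×10⁻³
  candidate F: M = 20.7×10⁻³
  candidate Q: M = 12.8×10⁻³
  candidate Y: M = 5.57×10⁻³
  candidate S: M = 2.88×10⁻³
Highest index: candidate U.

candidate U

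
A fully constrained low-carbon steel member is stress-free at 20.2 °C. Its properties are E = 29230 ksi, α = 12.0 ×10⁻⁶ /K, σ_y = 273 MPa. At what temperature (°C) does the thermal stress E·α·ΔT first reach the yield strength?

E = 29230 ksi = 201.5 GPa.
E·α·ΔT = 273.0 MPa ⇒ ΔT = 273.0 / (201.5×10³ × 12.0×10⁻⁶) = 112.9 K.
T = 20.2 + 112.9 = 133.1 °C.

133 °C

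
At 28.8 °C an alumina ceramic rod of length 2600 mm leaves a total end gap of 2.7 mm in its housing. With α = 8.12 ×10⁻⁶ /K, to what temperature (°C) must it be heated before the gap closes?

157 °C

α·L₀·ΔT = 2.7 mm ⇒ ΔT = 2.7 / (8.12×10⁻⁶ × 2600.0) = 127.9 K.
T = 28.8 + 127.9 = 156.7 °C.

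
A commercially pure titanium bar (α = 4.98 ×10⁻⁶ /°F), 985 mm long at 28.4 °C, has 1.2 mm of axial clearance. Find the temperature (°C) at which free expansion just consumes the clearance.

α = 4.98×10⁻⁶/°F × 9/5 = 8.96×10⁻⁶/K.
α·L₀·ΔT = 1.2 mm ⇒ ΔT = 1.2 / (8.96×10⁻⁶ × 985.0) = 135.9 K.
T = 28.4 + 135.9 = 164.3 °C.

164 °C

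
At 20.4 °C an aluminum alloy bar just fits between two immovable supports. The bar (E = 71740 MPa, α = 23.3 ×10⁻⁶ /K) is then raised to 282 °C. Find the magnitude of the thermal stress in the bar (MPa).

E = 71740 MPa = 71.74 GPa.
ΔT = 261.6 K. Constrained thermal stress σ = E·α·ΔT = 71.74×10³ MPa × 23.3×10⁻⁶ × 261.6 = 437 MPa (compressive).

437 MPa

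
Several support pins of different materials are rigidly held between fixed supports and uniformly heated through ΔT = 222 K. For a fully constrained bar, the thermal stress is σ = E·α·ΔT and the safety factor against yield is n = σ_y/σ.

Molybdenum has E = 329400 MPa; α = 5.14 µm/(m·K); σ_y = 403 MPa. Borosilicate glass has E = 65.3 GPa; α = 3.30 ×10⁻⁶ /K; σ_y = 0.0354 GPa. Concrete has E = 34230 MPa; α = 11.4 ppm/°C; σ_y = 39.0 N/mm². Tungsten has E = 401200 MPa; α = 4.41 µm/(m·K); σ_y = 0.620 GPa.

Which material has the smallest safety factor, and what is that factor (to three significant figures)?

concrete, n = 0.450

Per material, after unit conversion:
  molybdenum: E = 329.4, α = 5.14, σ_y = 403.0 → σ = 376 MPa, n = 1.07
  borosilicate glass: E = 65.30, α = 3.30, σ_y = 35.40 → σ = 47.8 MPa, n = 0.740
  concrete: E = 34.23, α = 11.4, σ_y = 39.00 → σ = 86.6 MPa, n = 0.450
  tungsten: E = 401.2, α = 4.41, σ_y = 620.0 → σ = 393 MPa, n = 1.58
Concrete has the lowest safety factor, n = 0.450.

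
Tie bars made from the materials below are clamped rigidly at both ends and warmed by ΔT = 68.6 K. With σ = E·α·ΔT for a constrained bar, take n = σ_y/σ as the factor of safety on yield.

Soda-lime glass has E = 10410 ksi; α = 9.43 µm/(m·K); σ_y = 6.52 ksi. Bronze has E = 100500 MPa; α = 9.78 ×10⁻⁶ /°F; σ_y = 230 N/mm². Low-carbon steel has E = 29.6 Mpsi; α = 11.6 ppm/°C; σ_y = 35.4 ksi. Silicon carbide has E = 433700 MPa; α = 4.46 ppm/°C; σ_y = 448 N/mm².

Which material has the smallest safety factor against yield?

In consistent units (E in GPa, α in ×10⁻⁶/K, σ_y in MPa):
  soda-lime glass: E = 71.77, α = 9.43, σ_y = 44.95 → σ = 46.4 MPa, n = 0.968
  bronze: E = 100.5, α = 17.6, σ_y = 230.0 → σ = 121 MPa, n = 1.90
  low-carbon steel: E = 204.1, α = 11.6, σ_y = 244.1 → σ = 162 MPa, n = 1.50
  silicon carbide: E = 433.7, α = 4.46, σ_y = 448.0 → σ = 133 MPa, n = 3.38
Soda-lime glass has the lowest safety factor, n = 0.968.

soda-lime glass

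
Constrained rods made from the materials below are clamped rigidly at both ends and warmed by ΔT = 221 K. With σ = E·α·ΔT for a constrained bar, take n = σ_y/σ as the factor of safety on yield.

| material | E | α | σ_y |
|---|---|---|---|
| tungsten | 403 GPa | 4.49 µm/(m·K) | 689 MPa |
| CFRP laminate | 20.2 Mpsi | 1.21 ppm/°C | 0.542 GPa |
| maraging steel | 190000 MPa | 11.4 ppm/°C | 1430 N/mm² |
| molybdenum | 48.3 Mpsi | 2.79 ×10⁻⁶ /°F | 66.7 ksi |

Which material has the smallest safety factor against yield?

Per material, after unit conversion:
  tungsten: E = 403.0, α = 4.49, σ_y = 689.0 → σ = 400 MPa, n = 1.72
  CFRP laminate: E = 139.3, α = 1.21, σ_y = 542.0 → σ = 37.2 MPa, n = 14.6
  maraging steel: E = 190.0, α = 11.4, σ_y = 1430 → σ = 479 MPa, n = 2.99
  molybdenum: E = 333.0, α = 5.02, σ_y = 459.9 → σ = 370 MPa, n = 1.24
Smallest n: molybdenum with n = 1.24.

molybdenum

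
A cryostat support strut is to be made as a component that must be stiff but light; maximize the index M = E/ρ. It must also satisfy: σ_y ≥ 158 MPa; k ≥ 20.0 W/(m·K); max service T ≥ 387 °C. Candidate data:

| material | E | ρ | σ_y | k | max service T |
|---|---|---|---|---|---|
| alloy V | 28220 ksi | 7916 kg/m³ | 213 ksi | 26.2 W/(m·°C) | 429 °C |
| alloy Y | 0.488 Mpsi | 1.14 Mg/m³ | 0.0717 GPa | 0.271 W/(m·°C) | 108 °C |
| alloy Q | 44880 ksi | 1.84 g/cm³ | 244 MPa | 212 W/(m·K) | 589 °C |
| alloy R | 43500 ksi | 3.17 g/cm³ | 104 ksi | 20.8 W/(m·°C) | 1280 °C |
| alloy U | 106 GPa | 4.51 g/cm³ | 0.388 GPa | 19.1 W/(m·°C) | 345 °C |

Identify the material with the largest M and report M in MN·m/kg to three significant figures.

alloy Q, M = 168 MN·m/kg

Screen on constraints: σ_y ≥ 158 MPa; k ≥ 20.0 W/(m·K); max service T ≥ 387 °C. Survivors: alloy V, alloy Q, alloy R.
After converting to SI:
  alloy V: E = 194.6 GPa, ρ = 7916 kg/m³
  alloy Q: E = 309.4 GPa, ρ = 1840 kg/m³
  alloy R: E = 299.9 GPa, ρ = 3170 kg/m³
  alloy Q: M = 168 MN·m/kg
  alloy R: M = 94.6 MN·m/kg
  alloy V: M = 24.6 MN·m/kg
Alloy Q ranks first.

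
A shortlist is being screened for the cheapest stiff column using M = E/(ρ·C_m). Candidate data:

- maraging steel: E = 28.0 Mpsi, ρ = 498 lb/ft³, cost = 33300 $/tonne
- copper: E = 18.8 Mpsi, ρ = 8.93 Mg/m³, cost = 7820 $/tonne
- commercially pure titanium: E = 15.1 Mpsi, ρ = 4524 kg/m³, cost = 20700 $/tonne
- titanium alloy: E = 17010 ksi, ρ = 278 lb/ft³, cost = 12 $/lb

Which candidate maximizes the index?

copper

Normalizing units and computing the index:
  maraging steel: E = 193.1 GPa, ρ = 7977 kg/m³, cost = 33.30 $/kg
  copper: E = 129.6 GPa, ρ = 8930 kg/m³, cost = 7.820 $/kg
  commercially pure titanium: E = 104.1 GPa, ρ = 4524 kg/m³, cost = 20.70 $/kg
  titanium alloy: E = 117.3 GPa, ρ = 4453 kg/m³, cost = 26.46 $/kg
  copper: M = 1.86 MN·m per $
  commercially pure titanium: M = 1.11 MN·m per $
  titanium alloy: M = 0.996 MN·m per $
  maraging steel: M = 0.727 MN·m per $
Copper ranks first.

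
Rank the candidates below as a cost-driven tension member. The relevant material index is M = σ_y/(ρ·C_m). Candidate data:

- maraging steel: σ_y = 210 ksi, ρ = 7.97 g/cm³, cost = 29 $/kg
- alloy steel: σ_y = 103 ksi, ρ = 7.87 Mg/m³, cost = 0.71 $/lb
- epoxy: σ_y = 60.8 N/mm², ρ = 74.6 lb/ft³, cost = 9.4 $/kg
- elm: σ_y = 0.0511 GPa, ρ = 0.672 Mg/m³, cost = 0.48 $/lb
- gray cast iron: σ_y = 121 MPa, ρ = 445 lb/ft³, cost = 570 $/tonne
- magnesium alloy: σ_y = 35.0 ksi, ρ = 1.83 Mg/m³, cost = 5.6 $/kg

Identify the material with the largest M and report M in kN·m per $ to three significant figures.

elm, M = 71.9 kN·m per $

Normalizing units and computing the index:
  maraging steel: σ_y = 1448 MPa, ρ = 7970 kg/m³, cost = 29.00 $/kg
  alloy steel: σ_y = 710.2 MPa, ρ = 7870 kg/m³, cost = 1.565 $/kg
  epoxy: σ_y = 60.80 MPa, ρ = 1195 kg/m³, cost = 9.400 $/kg
  elm: σ_y = 51.10 MPa, ρ = 672.0 kg/m³, cost = 1.058 $/kg
  gray cast iron: σ_y = 121.0 MPa, ρ = 7128 kg/m³, cost = 0.5700 $/kg
  magnesium alloy: σ_y = 241.3 MPa, ρ = 1830 kg/m³, cost = 5.600 $/kg
  elm: M = 71.9 kN·m per $
  alloy steel: M = 57.6 kN·m per $
  gray cast iron: M = 29.8 kN·m per $
  magnesium alloy: M = 23.5 kN·m per $
  maraging steel: M = 6.26 kN·m per $
  epoxy: M = 5.41 kN·m per $
Elm has the largest M.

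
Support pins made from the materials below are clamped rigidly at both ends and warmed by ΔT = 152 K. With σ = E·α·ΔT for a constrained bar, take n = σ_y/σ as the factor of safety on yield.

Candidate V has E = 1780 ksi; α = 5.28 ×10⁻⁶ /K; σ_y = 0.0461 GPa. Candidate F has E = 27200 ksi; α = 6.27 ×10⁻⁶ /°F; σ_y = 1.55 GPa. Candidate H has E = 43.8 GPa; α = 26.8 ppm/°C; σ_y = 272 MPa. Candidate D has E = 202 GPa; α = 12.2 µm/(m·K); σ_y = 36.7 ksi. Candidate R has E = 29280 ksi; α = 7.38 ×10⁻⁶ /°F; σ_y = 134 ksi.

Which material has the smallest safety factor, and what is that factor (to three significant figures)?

candidate D, n = 0.676

Converting E to GPa, α to ×10⁻⁶/K, σ_y to MPa, then σ and n for each:
  candidate V: E = 12.27, α = 5.28, σ_y = 46.10 → σ = 9.85 MPa, n = 4.68
  candidate F: E = 187.5, α = 11.3, σ_y = 1550 → σ = 322 MPa, n = 4.82
  candidate H: E = 43.80, α = 26.8, σ_y = 272.0 → σ = 178 MPa, n = 1.52
  candidate D: E = 202.0, α = 12.2, σ_y = 253.0 → σ = 375 MPa, n = 0.676
  candidate R: E = 201.9, α = 13.3, σ_y = 923.9 → σ = 408 MPa, n = 2.27
Candidate D has the lowest safety factor, n = 0.676.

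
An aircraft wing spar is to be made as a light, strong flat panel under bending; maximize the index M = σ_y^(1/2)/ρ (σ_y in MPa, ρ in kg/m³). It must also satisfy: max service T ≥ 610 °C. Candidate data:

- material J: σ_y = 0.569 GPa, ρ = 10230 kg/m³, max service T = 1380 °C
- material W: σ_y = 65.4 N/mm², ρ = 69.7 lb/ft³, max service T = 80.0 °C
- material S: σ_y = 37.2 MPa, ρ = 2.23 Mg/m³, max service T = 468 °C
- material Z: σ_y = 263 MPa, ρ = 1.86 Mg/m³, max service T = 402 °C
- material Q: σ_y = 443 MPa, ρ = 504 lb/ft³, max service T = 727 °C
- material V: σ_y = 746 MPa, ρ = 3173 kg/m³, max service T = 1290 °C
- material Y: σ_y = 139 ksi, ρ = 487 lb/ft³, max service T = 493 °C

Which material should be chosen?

material V

Screen on constraints: max service T ≥ 610 °C. Survivors: material J, material Q, material V.
In SI units:
  material J: σ_y = 569.0 MPa, ρ = 10230 kg/m³
  material Q: σ_y = 443.0 MPa, ρ = 8073 kg/m³
  material V: σ_y = 746.0 MPa, ρ = 3173 kg/m³
  material V: M = 8.61×10⁻³
  material Q: M = 2.61×10⁻³
  material J: M = 2.33×10⁻³
The maximum is for material V.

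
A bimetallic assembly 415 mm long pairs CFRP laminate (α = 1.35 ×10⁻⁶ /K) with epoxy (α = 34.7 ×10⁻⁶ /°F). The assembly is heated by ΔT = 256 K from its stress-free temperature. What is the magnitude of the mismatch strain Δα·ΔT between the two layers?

0.0156

epoxy: α = 34.7×10⁻⁶/°F × 9/5 = 62.5×10⁻⁶/K.
Δα = |1.35 − 62.5|×10⁻⁶/K = 61.1×10⁻⁶/K.
Mismatch strain = Δα·ΔT = 61.1×10⁻⁶ × 256.0 = 0.0156.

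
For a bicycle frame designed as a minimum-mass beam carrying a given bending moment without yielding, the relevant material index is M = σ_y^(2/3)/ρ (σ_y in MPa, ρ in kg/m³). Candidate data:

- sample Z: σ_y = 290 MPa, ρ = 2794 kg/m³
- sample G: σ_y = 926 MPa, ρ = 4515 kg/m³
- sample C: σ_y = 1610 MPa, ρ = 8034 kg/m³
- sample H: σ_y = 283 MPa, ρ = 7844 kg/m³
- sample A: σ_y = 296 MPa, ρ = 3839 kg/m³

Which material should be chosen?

sample G

Per-candidate index values:
  sample G: M = 21.0×10⁻³
  sample C: M = 17.1×10⁻³
  sample Z: M = 15.7×10⁻³
  sample A: M = 11.6×10⁻³
  sample H: M = 5.50×10⁻³
Highest index: sample G.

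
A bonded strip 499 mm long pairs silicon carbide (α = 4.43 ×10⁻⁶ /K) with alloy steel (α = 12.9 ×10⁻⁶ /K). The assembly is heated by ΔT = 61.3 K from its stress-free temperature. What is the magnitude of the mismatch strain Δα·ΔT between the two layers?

5.19×10⁻⁴

Δα = |4.43 − 12.9|×10⁻⁶/K = 8.47×10⁻⁶/K.
Mismatch strain = Δα·ΔT = 8.47×10⁻⁶ × 61.3 = 5.19×10⁻⁴.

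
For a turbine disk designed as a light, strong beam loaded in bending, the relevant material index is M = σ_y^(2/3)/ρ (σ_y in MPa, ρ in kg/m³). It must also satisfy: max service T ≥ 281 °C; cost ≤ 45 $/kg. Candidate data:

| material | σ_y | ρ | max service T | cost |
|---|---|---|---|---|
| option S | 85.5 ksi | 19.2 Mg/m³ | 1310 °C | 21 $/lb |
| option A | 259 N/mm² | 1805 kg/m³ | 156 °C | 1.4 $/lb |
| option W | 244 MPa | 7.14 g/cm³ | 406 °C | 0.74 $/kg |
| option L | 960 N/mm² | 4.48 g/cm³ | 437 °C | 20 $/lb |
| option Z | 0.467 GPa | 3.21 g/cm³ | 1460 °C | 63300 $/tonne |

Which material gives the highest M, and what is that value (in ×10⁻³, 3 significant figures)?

option L, M = 21.7×10⁻³

Screen on constraints: max service T ≥ 281 °C; cost ≤ 45 $/kg. Survivors: option W, option L.
Putting every candidate on a common basis:
  option W: σ_y = 244.0 MPa, ρ = 7140 kg/m³
  option L: σ_y = 960.0 MPa, ρ = 4480 kg/m³
  option L: M = 21.7×10⁻³
  option W: M = 5.47×10⁻³
The maximum is for option L.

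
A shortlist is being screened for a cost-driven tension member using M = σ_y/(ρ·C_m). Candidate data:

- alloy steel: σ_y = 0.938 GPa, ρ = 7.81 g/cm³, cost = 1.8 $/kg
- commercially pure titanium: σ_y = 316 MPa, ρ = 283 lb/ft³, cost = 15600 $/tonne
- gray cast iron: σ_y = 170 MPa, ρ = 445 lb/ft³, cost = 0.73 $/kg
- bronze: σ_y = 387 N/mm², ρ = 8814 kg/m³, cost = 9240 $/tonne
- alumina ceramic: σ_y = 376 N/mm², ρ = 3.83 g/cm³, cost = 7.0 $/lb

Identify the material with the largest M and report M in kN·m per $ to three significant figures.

alloy steel, M = 66.7 kN·m per $

Convert each candidate to consistent units, then evaluate M:
  alloy steel: σ_y = 938.0 MPa, ρ = 7810 kg/m³, cost = 1.800 $/kg
  commercially pure titanium: σ_y = 316.0 MPa, ρ = 4533 kg/m³, cost = 15.60 $/kg
  gray cast iron: σ_y = 170.0 MPa, ρ = 7128 kg/m³, cost = 0.7300 $/kg
  bronze: σ_y = 387.0 MPa, ρ = 8814 kg/m³, cost = 9.240 $/kg
  alumina ceramic: σ_y = 376.0 MPa, ρ = 3830 kg/m³, cost = 15.43 $/kg
  alloy steel: M = 66.7 kN·m per $
  gray cast iron: M = 32.7 kN·m per $
  alumina ceramic: M = 6.36 kN·m per $
  bronze: M = 4.75 kN·m per $
  commercially pure titanium: M = 4.47 kN·m per $
Alloy steel ranks first.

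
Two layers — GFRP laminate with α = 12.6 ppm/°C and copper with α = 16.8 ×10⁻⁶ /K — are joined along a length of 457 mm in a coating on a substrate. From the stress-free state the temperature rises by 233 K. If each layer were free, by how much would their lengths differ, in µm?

447 µm

Δα = |12.6 − 16.8|×10⁻⁶/K = 4.20×10⁻⁶/K.
ΔL_mismatch = Δα·L·ΔT = 4.20×10⁻⁶ × 457.0 mm × 233.0 K = 447 µm.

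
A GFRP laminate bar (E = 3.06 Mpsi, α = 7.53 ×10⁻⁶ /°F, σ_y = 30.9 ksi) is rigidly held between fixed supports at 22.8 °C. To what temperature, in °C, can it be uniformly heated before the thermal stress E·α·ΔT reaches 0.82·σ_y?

E = 3.06 Mpsi = 21.10 GPa.
α = 7.53×10⁻⁶/°F × 9/5 = 13.6×10⁻⁶/K.
σ_y = 30.9 ksi = 213.0 MPa.
E·α·ΔT = 174.7 MPa ⇒ ΔT = 174.7 / (21.10×10³ × 13.6×10⁻⁶) = 610.9 K.
T = 22.8 + 610.9 = 633.7 °C.

634 °C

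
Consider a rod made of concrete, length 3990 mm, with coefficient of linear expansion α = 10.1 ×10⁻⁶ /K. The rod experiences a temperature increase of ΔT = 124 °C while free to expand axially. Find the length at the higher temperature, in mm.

3995.0 mm

ΔL = α·L₀·ΔT = 10.1×10⁻⁶ × 3990 mm × 124.0 K = 5.00 mm.
L = L₀ + ΔL = 3990 + 5.00 = 3995.0 mm.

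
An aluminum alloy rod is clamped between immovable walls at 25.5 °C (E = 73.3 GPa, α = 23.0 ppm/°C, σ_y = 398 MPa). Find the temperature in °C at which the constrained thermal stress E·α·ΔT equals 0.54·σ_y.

E·α·ΔT = 214.9 MPa ⇒ ΔT = 214.9 / (73.30×10³ × 23.0×10⁻⁶) = 127.5 K.
T = 25.5 + 127.5 = 153.0 °C.

153 °C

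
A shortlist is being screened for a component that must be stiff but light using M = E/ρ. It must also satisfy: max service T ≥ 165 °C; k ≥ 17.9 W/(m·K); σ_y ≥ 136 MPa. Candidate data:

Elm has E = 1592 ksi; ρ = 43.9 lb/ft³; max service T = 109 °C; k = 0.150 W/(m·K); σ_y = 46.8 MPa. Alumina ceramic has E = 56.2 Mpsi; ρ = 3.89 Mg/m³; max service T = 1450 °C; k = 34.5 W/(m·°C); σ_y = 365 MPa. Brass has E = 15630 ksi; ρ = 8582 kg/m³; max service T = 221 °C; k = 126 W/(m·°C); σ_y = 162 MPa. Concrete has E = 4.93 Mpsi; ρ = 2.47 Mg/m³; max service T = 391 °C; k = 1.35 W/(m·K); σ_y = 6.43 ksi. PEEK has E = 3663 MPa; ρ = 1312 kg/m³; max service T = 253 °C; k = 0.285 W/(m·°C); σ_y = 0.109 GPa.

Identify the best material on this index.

Screen on constraints: max service T ≥ 165 °C; k ≥ 17.9 W/(m·K); σ_y ≥ 136 MPa. Survivors: alumina ceramic, brass.
Convert each candidate to consistent units, then evaluate M:
  alumina ceramic: E = 387.5 GPa, ρ = 3890 kg/m³
  brass: E = 107.8 GPa, ρ = 8582 kg/m³
  alumina ceramic: M = 99.6 MN·m/kg
  brass: M = 12.6 MN·m/kg
The maximum is for alumina ceramic.

alumina ceramic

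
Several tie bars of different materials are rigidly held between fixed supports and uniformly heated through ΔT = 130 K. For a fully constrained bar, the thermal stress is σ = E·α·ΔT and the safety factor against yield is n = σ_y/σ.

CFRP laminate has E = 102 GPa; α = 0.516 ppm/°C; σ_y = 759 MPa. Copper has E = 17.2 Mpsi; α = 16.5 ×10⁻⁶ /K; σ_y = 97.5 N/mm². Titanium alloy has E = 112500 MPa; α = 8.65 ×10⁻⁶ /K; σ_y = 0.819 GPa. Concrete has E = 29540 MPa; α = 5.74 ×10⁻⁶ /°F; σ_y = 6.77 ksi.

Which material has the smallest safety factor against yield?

copper

In consistent units (E in GPa, α in ×10⁻⁶/K, σ_y in MPa):
  CFRP laminate: E = 102.0, α = 0.516, σ_y = 759.0 → σ = 6.84 MPa, n = 111
  copper: E = 118.6, α = 16.5, σ_y = 97.50 → σ = 254 MPa, n = 0.383
  titanium alloy: E = 112.5, α = 8.65, σ_y = 819.0 → σ = 127 MPa, n = 6.47
  concrete: E = 29.54, α = 10.3, σ_y = 46.68 → σ = 39.7 MPa, n = 1.18
Smallest n: copper with n = 0.383.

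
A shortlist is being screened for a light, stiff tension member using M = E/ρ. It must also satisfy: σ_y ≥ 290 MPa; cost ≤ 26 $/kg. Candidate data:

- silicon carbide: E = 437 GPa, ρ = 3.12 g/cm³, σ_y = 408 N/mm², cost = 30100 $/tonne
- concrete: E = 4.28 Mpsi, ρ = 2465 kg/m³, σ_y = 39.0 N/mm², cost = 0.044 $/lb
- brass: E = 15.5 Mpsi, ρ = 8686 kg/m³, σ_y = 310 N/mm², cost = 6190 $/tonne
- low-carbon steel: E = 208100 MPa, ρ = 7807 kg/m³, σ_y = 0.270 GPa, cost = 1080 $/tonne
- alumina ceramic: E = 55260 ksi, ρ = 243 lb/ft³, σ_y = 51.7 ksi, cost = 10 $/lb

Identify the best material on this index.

alumina ceramic

Screen on constraints: σ_y ≥ 290 MPa; cost ≤ 26 $/kg. Survivors: brass, alumina ceramic.
Putting every candidate on a common basis:
  brass: E = 106.9 GPa, ρ = 8686 kg/m³
  alumina ceramic: E = 381.0 GPa, ρ = 3892 kg/m³
  alumina ceramic: M = 97.9 MN·m/kg
  brass: M = 12.3 MN·m/kg
The maximum is for alumina ceramic.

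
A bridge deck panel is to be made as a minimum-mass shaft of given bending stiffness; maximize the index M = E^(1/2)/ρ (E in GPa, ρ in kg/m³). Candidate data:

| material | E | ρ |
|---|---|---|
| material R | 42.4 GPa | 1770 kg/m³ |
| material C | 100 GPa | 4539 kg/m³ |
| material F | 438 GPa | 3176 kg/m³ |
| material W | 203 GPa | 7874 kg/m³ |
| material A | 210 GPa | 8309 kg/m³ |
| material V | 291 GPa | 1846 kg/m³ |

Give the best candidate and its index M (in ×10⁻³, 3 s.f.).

material V, M = 9.24×10⁻³

Computing M directly (units already consistent):
  material V: M = 9.24×10⁻³
  material F: M = 6.59×10⁻³
  material R: M = 3.68×10⁻³
  material C: M = 2.20×10⁻³
  material W: M = 1.81×10⁻³
  material A: M = 1.74×10⁻³
Material V has the largest M.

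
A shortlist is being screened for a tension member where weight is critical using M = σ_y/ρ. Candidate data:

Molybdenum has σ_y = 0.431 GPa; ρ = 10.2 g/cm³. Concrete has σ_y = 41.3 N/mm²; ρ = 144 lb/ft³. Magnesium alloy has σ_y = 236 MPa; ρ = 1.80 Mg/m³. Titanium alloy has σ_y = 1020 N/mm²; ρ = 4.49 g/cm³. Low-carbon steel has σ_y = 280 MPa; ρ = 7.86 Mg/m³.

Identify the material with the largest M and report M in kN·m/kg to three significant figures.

titanium alloy, M = 227 kN·m/kg

Putting every candidate on a common basis:
  molybdenum: σ_y = 431.0 MPa, ρ = 10200 kg/m³
  concrete: σ_y = 41.30 MPa, ρ = 2307 kg/m³
  magnesium alloy: σ_y = 236.0 MPa, ρ = 1800 kg/m³
  titanium alloy: σ_y = 1020 MPa, ρ = 4490 kg/m³
  low-carbon steel: σ_y = 280.0 MPa, ρ = 7860 kg/m³
  titanium alloy: M = 227 kN·m/kg
  magnesium alloy: M = 131 kN·m/kg
  molybdenum: M = 42.3 kN·m/kg
  low-carbon steel: M = 35.6 kN·m/kg
  concrete: M = 17.9 kN·m/kg
Highest index: titanium alloy.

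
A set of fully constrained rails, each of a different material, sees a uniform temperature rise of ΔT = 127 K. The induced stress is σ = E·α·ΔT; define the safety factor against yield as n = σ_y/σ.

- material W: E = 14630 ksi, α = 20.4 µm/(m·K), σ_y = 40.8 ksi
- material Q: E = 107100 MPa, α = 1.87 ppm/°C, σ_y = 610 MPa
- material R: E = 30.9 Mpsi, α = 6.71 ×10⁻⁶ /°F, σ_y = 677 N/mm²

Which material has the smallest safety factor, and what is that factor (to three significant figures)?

material W, n = 1.08

Per material, after unit conversion:
  material W: E = 100.9, α = 20.4, σ_y = 281.3 → σ = 261 MPa, n = 1.08
  material Q: E = 107.1, α = 1.87, σ_y = 610.0 → σ = 25.4 MPa, n = 24.0
  material R: E = 213.0, α = 12.1, σ_y = 677.0 → σ = 327 MPa, n = 2.07
Material W has the lowest safety factor, n = 1.08.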